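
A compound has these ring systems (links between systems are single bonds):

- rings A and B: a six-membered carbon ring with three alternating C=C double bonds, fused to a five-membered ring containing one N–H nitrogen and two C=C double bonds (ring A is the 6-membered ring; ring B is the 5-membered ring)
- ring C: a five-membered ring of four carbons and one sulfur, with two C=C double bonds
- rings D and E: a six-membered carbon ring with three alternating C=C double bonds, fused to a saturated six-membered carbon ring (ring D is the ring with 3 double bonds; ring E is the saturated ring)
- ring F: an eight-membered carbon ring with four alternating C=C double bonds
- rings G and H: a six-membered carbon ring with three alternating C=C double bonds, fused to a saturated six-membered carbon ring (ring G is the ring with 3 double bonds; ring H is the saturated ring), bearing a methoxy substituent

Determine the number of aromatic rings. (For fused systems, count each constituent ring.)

Rings A and B form a fused bicyclic system (with one N–H) with 9 sp² atoms and 10 π electrons from ring double bonds plus a heteroatom lone pair. 10 = 4(2)+2, so the system is aromatic and both rings count as aromatic (indole).
Ring C is planar and fully conjugated; 2 ring double bonds (4 π electrons) plus a heteroatom lone pair (2) give 6 π electrons. 6 = 4(1)+2, so ring C is aromatic (thiophene).
Ring D is fully conjugated (every ring atom contributes a p orbital); 3 ring double bonds give 6 π electrons. That satisfies 4n+2 with n=1, so ring D is aromatic (benzene ring).
Ring E has four sp³ carbons, so it is not fully conjugated — not aromatic (cyclohexane ring).
Ring F has only sp² ring atoms; a planar conformation would have a fully conjugated π system of 8 electrons. But 8 = 4(2), which is 4n not 4n+2, so ring F is not aromatic (cyclooctatetraene) — cyclooctatetraene distorts into a non-planar tub to avoid antiaromaticity.
Ring G is planar and fully conjugated; 3 ring double bonds give 6 π electrons. That satisfies 4n+2 with n=1, so ring G is aromatic (benzene ring).
Ring H has four sp³ carbons, so it is not fully conjugated — not aromatic (cyclohexane ring).
Aromatic: A, B, C, D, G. Total: 5.

5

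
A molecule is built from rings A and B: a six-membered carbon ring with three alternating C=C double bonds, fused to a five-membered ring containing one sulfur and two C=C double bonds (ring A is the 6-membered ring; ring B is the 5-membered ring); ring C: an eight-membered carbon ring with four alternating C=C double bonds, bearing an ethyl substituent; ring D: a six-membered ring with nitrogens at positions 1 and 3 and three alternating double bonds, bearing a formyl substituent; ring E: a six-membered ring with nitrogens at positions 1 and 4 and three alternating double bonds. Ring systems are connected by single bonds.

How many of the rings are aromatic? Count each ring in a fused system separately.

Rings A and B form a fused bicyclic system (with one sulfur) with 9 sp² atoms and 10 π electrons from ring double bonds plus a heteroatom lone pair. 10 = 4(2)+2, so the system is aromatic and both rings count as aromatic (benzothiophene).
Ring C has only sp² ring atoms; a planar conformation would have a fully conjugated π system of 8 electrons. But 8 = 4(2), which is 4n not 4n+2, so ring C is not aromatic (cyclooctatetraene) — cyclooctatetraene distorts into a non-planar tub to avoid antiaromaticity.
Ring D is fully conjugated (every ring atom contributes a p orbital); 3 ring double bonds give 6 π electrons. Since 6 = 4n+2 (n=1), ring D is aromatic (pyrimidine).
Ring E has a continuous p-orbital overlap around the ring; 3 ring double bonds give 6 π electrons. 6 = 4(1)+2, so ring E is aromatic (pyrazine).
Aromatic: A, B, D, E. Total: 4.

4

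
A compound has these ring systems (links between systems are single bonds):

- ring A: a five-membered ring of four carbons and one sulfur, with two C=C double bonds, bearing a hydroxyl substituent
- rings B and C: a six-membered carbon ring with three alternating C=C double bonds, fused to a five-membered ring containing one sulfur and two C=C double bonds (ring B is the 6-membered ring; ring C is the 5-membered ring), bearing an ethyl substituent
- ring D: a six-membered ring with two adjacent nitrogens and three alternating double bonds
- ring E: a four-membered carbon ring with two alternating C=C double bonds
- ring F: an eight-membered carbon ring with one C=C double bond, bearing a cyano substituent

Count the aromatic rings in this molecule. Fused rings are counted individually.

Ring A has a continuous p-orbital overlap around the ring; 2 ring double bonds (4 π electrons) plus a heteroatom lone pair (2) give 6 π electrons. 6 = 4(1)+2, so ring A is aromatic (thiophene).
Rings B and C form a fused bicyclic system (with one sulfur) with 9 sp² atoms and 10 π electrons from ring double bonds plus a heteroatom lone pair. 10 = 4(2)+2, so the system is aromatic and both rings count as aromatic (benzothiophene).
Ring D has a continuous p-orbital overlap around the ring; 3 ring double bonds give 6 π electrons. That satisfies 4n+2 with n=1, so ring D is aromatic (pyridazine).
Ring E has only sp² ring atoms; a planar conformation would have a fully conjugated π system of 4 electrons. But 4 = 4(1), which is 4n not 4n+2, so ring E is not aromatic (cyclobutadiene) — cyclobutadiene is antiaromatic and distorts to a rectangle.
Ring F has six sp³ carbons, so it is not fully conjugated — not aromatic (cyclooctene).
Aromatic: A, B, C, D. Total: 4.

4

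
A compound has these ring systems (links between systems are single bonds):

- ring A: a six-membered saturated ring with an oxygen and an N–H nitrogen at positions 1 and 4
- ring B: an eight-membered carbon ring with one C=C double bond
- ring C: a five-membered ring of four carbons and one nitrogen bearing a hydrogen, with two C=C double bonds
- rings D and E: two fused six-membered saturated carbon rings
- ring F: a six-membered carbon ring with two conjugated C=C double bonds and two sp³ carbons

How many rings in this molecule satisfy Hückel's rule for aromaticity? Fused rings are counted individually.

Ring A has only sp³ atoms, so it is not fully conjugated — not aromatic (morpholine).
Ring B has six sp³ carbons, so it is not fully conjugated — not aromatic (cyclooctene).
Ring C is planar and fully conjugated; 2 ring double bonds (4 π electrons) plus a heteroatom lone pair (2) give 6 π electrons. That satisfies 4n+2 with n=1, so ring C is aromatic (pyrrole).
Ring D has only sp³ atoms, so it is not fully conjugated — not aromatic (cyclohexane ring).
Ring E has only sp³ atoms, so it is not fully conjugated — not aromatic (cyclohexane ring).
Ring F has two sp³ carbons, so it is not fully conjugated — not aromatic (1,3-cyclohexadiene).
Aromatic: C. Total: 1.

1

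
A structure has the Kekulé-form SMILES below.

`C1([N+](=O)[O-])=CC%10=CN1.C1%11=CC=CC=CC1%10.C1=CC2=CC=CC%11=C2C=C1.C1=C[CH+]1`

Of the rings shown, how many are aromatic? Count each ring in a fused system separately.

The SMILES encodes a five-membered ring of four carbons and one nitrogen bearing a hydrogen, with two C=C double bonds; a seven-membered carbon ring with three C=C double bonds and one sp³ carbon; two fused six-membered carbon rings, each with three alternating C=C double bonds; a three-membered all-carbon ring bearing a positive charge on one carbon, with one C=C double bond.
The 5-membered ring with one N–H is planar and fully conjugated; 2 ring double bonds (4 π electrons) plus a heteroatom lone pair (2) give 6 π electrons. 6 = 4(1)+2, so it is aromatic (pyrrole).
The 7-membered ring has one sp³ carbon, so it is not fully conjugated — not aromatic (cycloheptatriene).
The fused 6/6-membered bicyclic is a single π system with 10 sp² atoms and 10 π electrons from ring double bonds. 10 = 4(2)+2, so the system is aromatic and both rings count as aromatic (naphthalene).
The 3-membered ring is fully conjugated (every ring atom contributes a p orbital); 1 ring double bond (2 π electrons) plus the carbocation's empty p orbital (0, but keeps the ring conjugated) give 2 π electrons. That satisfies 4n+2 with n=0, so it is aromatic (cyclopropenyl cation).
4 of the 5 rings are aromatic. Total: 4.

4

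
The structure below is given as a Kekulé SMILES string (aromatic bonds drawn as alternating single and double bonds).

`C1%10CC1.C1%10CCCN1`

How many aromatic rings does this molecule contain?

0

The SMILES encodes a three-membered saturated carbon ring; a five-membered saturated ring of four carbons and one N–H nitrogen.
The 3-membered ring has only sp³ atoms, so it is not fully conjugated — not aromatic (cyclopropane).
The 5-membered ring with one N–H has only sp³ atoms, so it is not fully conjugated — not aromatic (pyrrolidine).
None of the rings are aromatic. Total: 0.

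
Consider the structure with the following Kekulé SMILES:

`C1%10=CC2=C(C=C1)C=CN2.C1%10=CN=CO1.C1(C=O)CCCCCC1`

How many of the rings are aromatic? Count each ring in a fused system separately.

The SMILES encodes a six-membered carbon ring with three alternating C=C double bonds, fused to a five-membered ring containing one N–H nitrogen and two C=C double bonds; a five-membered ring with an oxygen at position 1 and a nitrogen at position 3 (in a C=N bond), with two double bonds; a seven-membered saturated carbon ring.
The fused 6/5-membered bicyclic (with one N–H) is a single π system with 9 sp² atoms and 10 π electrons from ring double bonds plus a heteroatom lone pair. 10 = 4(2)+2, so the system is aromatic and both rings count as aromatic (indole).
The 5-membered ring with one oxygen and one =N– is planar and fully conjugated; 2 ring double bonds (4 π electrons) plus a heteroatom lone pair (2) give 6 π electrons. Since 6 = 4n+2 (n=1), it is aromatic (oxazole).
The 7-membered ring has only sp³ atoms, so it is not fully conjugated — not aromatic (cycloheptane).
3 of the 4 rings are aromatic. Total: 3.

3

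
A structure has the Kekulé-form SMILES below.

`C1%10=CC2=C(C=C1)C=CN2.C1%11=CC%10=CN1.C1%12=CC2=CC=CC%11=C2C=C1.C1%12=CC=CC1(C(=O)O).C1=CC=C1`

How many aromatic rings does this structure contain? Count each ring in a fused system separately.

5

The SMILES encodes a six-membered carbon ring with three alternating C=C double bonds, fused to a five-membered ring containing one N–H nitrogen and two C=C double bonds; a five-membered ring of four carbons and one nitrogen bearing a hydrogen, with two C=C double bonds; two fused six-membered carbon rings, each with three alternating C=C double bonds; a five-membered carbon ring with two conjugated C=C double bonds and one sp³ carbon; a four-membered carbon ring with two alternating C=C double bonds.
The fused 6/5-membered bicyclic (with one N–H) is a single π system with 9 sp² atoms and 10 π electrons from ring double bonds plus a heteroatom lone pair. 10 = 4(2)+2, so the system is aromatic and both rings count as aromatic (indole).
The 5-membered ring with one N–H is planar and fully conjugated; 2 ring double bonds (4 π electrons) plus a heteroatom lone pair (2) give 6 π electrons. Since 6 = 4n+2 (n=1), it is aromatic (pyrrole).
The fused 6/6-membered bicyclic is a single π system with 10 sp² atoms and 10 π electrons from ring double bonds. 10 = 4(2)+2, so the system is aromatic and both rings count as aromatic (naphthalene).
The 5-membered ring has one sp³ carbon, so it is not fully conjugated — not aromatic (cyclopentadiene).
The 4-membered ring has only sp² ring atoms; a planar conformation would have a fully conjugated π system of 4 electrons. But 4 = 4(1), which is 4n not 4n+2, so it is not aromatic (cyclobutadiene) — cyclobutadiene is antiaromatic and distorts to a rectangle.
5 of the 7 rings are aromatic. Total: 5.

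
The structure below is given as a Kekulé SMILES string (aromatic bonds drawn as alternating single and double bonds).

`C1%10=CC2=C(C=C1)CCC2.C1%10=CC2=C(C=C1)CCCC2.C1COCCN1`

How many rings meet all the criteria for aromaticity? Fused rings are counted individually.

2

The SMILES encodes a six-membered carbon ring with three alternating C=C double bonds, fused to a saturated five-membered carbon ring; a six-membered carbon ring with three alternating C=C double bonds, fused to a saturated six-membered carbon ring; a six-membered saturated ring with an oxygen and an N–H nitrogen at positions 1 and 4.
The 6-membered ring is fully conjugated (every ring atom contributes a p orbital); 3 ring double bonds give 6 π electrons. That satisfies 4n+2 with n=1, so it is aromatic (benzene ring).
The 5-membered ring has three sp³ carbons, so it is not fully conjugated — not aromatic (cyclopentane ring).
The second 6-membered ring is fully conjugated (every ring atom contributes a p orbital); 3 ring double bonds give 6 π electrons. Since 6 = 4n+2 (n=1), it is aromatic (benzene ring).
The third 6-membered ring has four sp³ carbons, so it is not fully conjugated — not aromatic (cyclohexane ring).
The 6-membered ring with one oxygen and one N–H (1,4) has only sp³ atoms, so it is not fully conjugated — not aromatic (morpholine).
2 of the 5 rings are aromatic. Total: 2.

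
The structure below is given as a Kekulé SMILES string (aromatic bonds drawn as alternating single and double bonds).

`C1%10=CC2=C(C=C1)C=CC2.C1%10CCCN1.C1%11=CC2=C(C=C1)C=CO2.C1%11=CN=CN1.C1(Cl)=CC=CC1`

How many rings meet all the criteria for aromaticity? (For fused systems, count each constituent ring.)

4

The SMILES encodes a six-membered carbon ring with three alternating C=C double bonds, fused to a five-membered carbon ring containing one C=C double bond and one sp³ carbon; a five-membered saturated ring of four carbons and one N–H nitrogen; a six-membered carbon ring with three alternating C=C double bonds, fused to a five-membered ring containing one oxygen and two C=C double bonds; a five-membered ring with nitrogens at positions 1 and 3 (one bearing H, one in a C=N bond) and two double bonds; a five-membered carbon ring with two conjugated C=C double bonds and one sp³ carbon.
The 6-membered ring is planar and fully conjugated; 3 ring double bonds give 6 π electrons. That satisfies 4n+2 with n=1, so it is aromatic (benzene ring).
The 5-membered ring has one sp³ carbon, so it is not fully conjugated — not aromatic (cyclopentene ring).
The 5-membered ring with one N–H has only sp³ atoms, so it is not fully conjugated — not aromatic (pyrrolidine).
The fused 6/5-membered bicyclic (with one oxygen) is a single π system with 9 sp² atoms and 10 π electrons from ring double bonds plus a heteroatom lone pair. 10 = 4(2)+2, so the system is aromatic and both rings count as aromatic (benzofuran).
The 5-membered ring with two nitrogens (one N–H, one =N–) is fully conjugated (every ring atom contributes a p orbital); 2 ring double bonds (4 π electrons) plus a heteroatom lone pair (2) give 6 π electrons. That satisfies 4n+2 with n=1, so it is aromatic (imidazole).
The second 5-membered ring has one sp³ carbon, so it is not fully conjugated — not aromatic (cyclopentadiene).
4 of the 7 rings are aromatic. Total: 4.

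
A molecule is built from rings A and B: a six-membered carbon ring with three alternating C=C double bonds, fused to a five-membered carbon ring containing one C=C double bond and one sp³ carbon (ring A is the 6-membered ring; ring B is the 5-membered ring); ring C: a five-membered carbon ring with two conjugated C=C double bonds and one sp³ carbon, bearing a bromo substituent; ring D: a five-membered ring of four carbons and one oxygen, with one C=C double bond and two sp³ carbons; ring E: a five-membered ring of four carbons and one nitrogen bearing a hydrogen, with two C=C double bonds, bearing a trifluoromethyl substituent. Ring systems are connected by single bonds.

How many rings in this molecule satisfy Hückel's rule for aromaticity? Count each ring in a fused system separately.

Ring A is fully conjugated (every ring atom contributes a p orbital); 3 ring double bonds give 6 π electrons. 6 = 4(1)+2, so ring A is aromatic (benzene ring).
Ring B has one sp³ carbon, so it is not fully conjugated — not aromatic (cyclopentene ring).
Ring C has one sp³ carbon, so it is not fully conjugated — not aromatic (cyclopentadiene).
Ring D has two sp³ carbons, so it is not fully conjugated — not aromatic (2,3-dihydrofuran).
Ring E has a continuous p-orbital overlap around the ring; 2 ring double bonds (4 π electrons) plus a heteroatom lone pair (2) give 6 π electrons. That satisfies 4n+2 with n=1, so ring E is aromatic (pyrrole).
Aromatic: A, E. Total: 2.

2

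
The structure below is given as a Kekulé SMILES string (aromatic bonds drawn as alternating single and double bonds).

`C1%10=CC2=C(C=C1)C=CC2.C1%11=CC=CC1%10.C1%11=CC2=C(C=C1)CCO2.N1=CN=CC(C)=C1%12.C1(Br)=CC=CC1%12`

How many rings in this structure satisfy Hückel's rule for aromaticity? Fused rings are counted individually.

The SMILES encodes a six-membered carbon ring with three alternating C=C double bonds, fused to a five-membered carbon ring containing one C=C double bond and one sp³ carbon; a five-membered carbon ring with two conjugated C=C double bonds and one sp³ carbon; a six-membered carbon ring with three alternating C=C double bonds, fused to a five-membered ring containing one oxygen and two sp³ carbons; a six-membered ring with nitrogens at positions 1 and 3 and three alternating double bonds; a five-membered carbon ring with two conjugated C=C double bonds and one sp³ carbon.
The 6-membered ring has a continuous p-orbital overlap around the ring; 3 ring double bonds give 6 π electrons. 6 = 4(1)+2, so it is aromatic (benzene ring).
The 5-membered ring has one sp³ carbon, so it is not fully conjugated — not aromatic (cyclopentene ring).
The second 5-membered ring has one sp³ carbon, so it is not fully conjugated — not aromatic (cyclopentadiene).
The second 6-membered ring is fully conjugated (every ring atom contributes a p orbital); 3 ring double bonds give 6 π electrons. That satisfies 4n+2 with n=1, so it is aromatic (benzene ring).
The 5-membered ring with one oxygen has two sp³ carbons, so it is not fully conjugated — not aromatic (oxolane ring).
The 6-membered ring with two nitrogens (1,3) is planar and fully conjugated; 3 ring double bonds give 6 π electrons. Since 6 = 4n+2 (n=1), it is aromatic (pyrimidine).
The third 5-membered ring has one sp³ carbon, so it is not fully conjugated — not aromatic (cyclopentadiene).
3 of the 7 rings are aromatic. Total: 3.

3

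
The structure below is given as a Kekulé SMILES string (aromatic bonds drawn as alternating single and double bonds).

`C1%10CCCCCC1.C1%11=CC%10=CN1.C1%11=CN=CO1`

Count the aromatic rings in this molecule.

2

The SMILES encodes a seven-membered saturated carbon ring; a five-membered ring of four carbons and one nitrogen bearing a hydrogen, with two C=C double bonds; a five-membered ring with an oxygen at position 1 and a nitrogen at position 3 (in a C=N bond), with two double bonds.
The 7-membered ring has only sp³ atoms, so it is not fully conjugated — not aromatic (cycloheptane).
The 5-membered ring with one N–H is fully conjugated (every ring atom contributes a p orbital); 2 ring double bonds (4 π electrons) plus a heteroatom lone pair (2) give 6 π electrons. Since 6 = 4n+2 (n=1), it is aromatic (pyrrole).
The 5-membered ring with one oxygen and one =N– has a continuous p-orbital overlap around the ring; 2 ring double bonds (4 π electrons) plus a heteroatom lone pair (2) give 6 π electrons. That satisfies 4n+2 with n=1, so it is aromatic (oxazole).
2 of the 3 rings are aromatic. Total: 2.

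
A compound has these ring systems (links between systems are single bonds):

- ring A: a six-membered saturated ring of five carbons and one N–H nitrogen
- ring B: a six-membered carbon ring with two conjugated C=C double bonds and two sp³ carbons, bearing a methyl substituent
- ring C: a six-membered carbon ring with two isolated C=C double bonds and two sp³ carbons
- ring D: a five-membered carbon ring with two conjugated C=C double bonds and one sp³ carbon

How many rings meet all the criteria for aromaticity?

0

Ring A has only sp³ atoms, so it is not fully conjugated — not aromatic (piperidine).
Ring B has two sp³ carbons, so it is not fully conjugated — not aromatic (1,3-cyclohexadiene).
Ring C has two sp³ carbons, so it is not fully conjugated — not aromatic (1,4-cyclohexadiene).
Ring D has one sp³ carbon, so it is not fully conjugated — not aromatic (cyclopentadiene).
No ring is aromatic. Total: 0.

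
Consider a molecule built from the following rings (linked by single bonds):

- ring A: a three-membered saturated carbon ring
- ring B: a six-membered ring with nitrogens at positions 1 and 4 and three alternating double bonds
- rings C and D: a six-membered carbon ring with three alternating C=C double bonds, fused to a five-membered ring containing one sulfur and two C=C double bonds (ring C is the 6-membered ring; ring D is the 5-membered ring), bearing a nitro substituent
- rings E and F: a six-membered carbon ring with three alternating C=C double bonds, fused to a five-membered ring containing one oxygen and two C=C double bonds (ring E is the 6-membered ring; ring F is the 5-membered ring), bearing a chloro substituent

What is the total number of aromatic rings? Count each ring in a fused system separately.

5

Ring A has only sp³ atoms, so it is not fully conjugated — not aromatic (cyclopropane).
Ring B is fully conjugated (every ring atom contributes a p orbital); 3 ring double bonds give 6 π electrons. 6 = 4(1)+2, so ring B is aromatic (pyrazine).
Rings C and D form a fused bicyclic system (with one sulfur) with 9 sp² atoms and 10 π electrons from ring double bonds plus a heteroatom lone pair. 10 = 4(2)+2, so the system is aromatic and both rings count as aromatic (benzothiophene).
Rings E and F form a fused bicyclic system (with one oxygen) with 9 sp² atoms and 10 π electrons from ring double bonds plus a heteroatom lone pair. 10 = 4(2)+2, so the system is aromatic and both rings count as aromatic (benzofuran).
Aromatic: B, C, D, E, F. Total: 5.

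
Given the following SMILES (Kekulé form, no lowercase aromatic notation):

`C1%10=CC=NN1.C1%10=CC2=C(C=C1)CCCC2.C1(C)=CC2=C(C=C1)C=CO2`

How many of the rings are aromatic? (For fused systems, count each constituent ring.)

4

The SMILES encodes a five-membered ring with two adjacent nitrogens (one bearing H, one in a double bond) and two double bonds; a six-membered carbon ring with three alternating C=C double bonds, fused to a saturated six-membered carbon ring; a six-membered carbon ring with three alternating C=C double bonds, fused to a five-membered ring containing one oxygen and two C=C double bonds.
The 5-membered ring with two adjacent nitrogens (one N–H, one =N–) is fully conjugated (every ring atom contributes a p orbital); 2 ring double bonds (4 π electrons) plus a heteroatom lone pair (2) give 6 π electrons. That satisfies 4n+2 with n=1, so it is aromatic (pyrazole).
The 6-membered ring is fully conjugated (every ring atom contributes a p orbital); 3 ring double bonds give 6 π electrons. Since 6 = 4n+2 (n=1), it is aromatic (benzene ring).
The second 6-membered ring has four sp³ carbons, so it is not fully conjugated — not aromatic (cyclohexane ring).
The fused 6/5-membered bicyclic (with one oxygen) is a single π system with 9 sp² atoms and 10 π electrons from ring double bonds plus a heteroatom lone pair. 10 = 4(2)+2, so the system is aromatic and both rings count as aromatic (benzofuran).
4 of the 5 rings are aromatic. Total: 4.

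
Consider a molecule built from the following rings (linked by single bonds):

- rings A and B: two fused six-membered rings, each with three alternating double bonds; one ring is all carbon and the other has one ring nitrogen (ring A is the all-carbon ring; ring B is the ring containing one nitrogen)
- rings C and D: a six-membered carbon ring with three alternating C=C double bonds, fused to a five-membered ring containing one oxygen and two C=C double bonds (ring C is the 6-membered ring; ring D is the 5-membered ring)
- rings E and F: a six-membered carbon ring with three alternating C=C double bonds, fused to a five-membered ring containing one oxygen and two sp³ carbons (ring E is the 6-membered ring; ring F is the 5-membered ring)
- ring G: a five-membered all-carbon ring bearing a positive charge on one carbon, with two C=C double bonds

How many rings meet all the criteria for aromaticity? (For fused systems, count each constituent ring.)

Rings A and B form a fused bicyclic system (with one nitrogen) with 10 sp² atoms and 10 π electrons from ring double bonds. 10 = 4(2)+2, so the system is aromatic and both rings count as aromatic (quinoline).
Rings C and D form a fused bicyclic system (with one oxygen) with 9 sp² atoms and 10 π electrons from ring double bonds plus a heteroatom lone pair. 10 = 4(2)+2, so the system is aromatic and both rings count as aromatic (benzofuran).
Ring E has a continuous p-orbital overlap around the ring; 3 ring double bonds give 6 π electrons. That satisfies 4n+2 with n=1, so ring E is aromatic (benzene ring).
Ring F has two sp³ carbons, so it is not fully conjugated — not aromatic (oxolane ring).
Ring G has only sp² ring atoms; a planar conformation would have a fully conjugated π system of 4 electrons. But 4 = 4(1), which is 4n not 4n+2, so ring G is not aromatic (cyclopentadienyl cation).
Aromatic: A, B, C, D, E. Total: 5.

5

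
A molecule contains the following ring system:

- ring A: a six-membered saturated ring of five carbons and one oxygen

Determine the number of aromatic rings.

0

Ring A has only sp³ atoms, so it is not fully conjugated — not aromatic (tetrahydropyran).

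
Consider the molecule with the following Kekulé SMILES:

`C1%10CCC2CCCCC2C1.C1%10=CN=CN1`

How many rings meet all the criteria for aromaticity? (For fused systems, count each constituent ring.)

1

The SMILES encodes two fused six-membered saturated carbon rings; a five-membered ring with nitrogens at positions 1 and 3 (one bearing H, one in a C=N bond) and two double bonds.
The 6-membered ring has only sp³ atoms, so it is not fully conjugated — not aromatic (cyclohexane ring).
The second 6-membered ring has only sp³ atoms, so it is not fully conjugated — not aromatic (cyclohexane ring).
The 5-membered ring with two nitrogens (one N–H, one =N–) has a continuous p-orbital overlap around the ring; 2 ring double bonds (4 π electrons) plus a heteroatom lone pair (2) give 6 π electrons. Since 6 = 4n+2 (n=1), it is aromatic (imidazole).
1 of the 3 rings is aromatic. Total: 1.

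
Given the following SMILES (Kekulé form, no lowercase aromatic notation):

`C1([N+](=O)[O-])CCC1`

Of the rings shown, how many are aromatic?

0

The SMILES encodes a four-membered saturated carbon ring.
The 4-membered ring has only sp³ atoms, so it is not fully conjugated — not aromatic (cyclobutane).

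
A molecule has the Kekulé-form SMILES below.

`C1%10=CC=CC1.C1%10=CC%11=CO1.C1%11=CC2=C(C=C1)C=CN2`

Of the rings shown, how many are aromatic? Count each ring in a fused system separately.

The SMILES encodes a five-membered carbon ring with two conjugated C=C double bonds and one sp³ carbon; a five-membered ring of four carbons and one oxygen, with two C=C double bonds; a six-membered carbon ring with three alternating C=C double bonds, fused to a five-membered ring containing one N–H nitrogen and two C=C double bonds.
The 5-membered ring has one sp³ carbon, so it is not fully conjugated — not aromatic (cyclopentadiene).
The 5-membered ring with one oxygen is fully conjugated (every ring atom contributes a p orbital); 2 ring double bonds (4 π electrons) plus a heteroatom lone pair (2) give 6 π electrons. Since 6 = 4n+2 (n=1), it is aromatic (furan).
The fused 6/5-membered bicyclic (with one N–H) is a single π system with 9 sp² atoms and 10 π electrons from ring double bonds plus a heteroatom lone pair. 10 = 4(2)+2, so the system is aromatic and both rings count as aromatic (indole).
3 of the 4 rings are aromatic. Total: 3.

3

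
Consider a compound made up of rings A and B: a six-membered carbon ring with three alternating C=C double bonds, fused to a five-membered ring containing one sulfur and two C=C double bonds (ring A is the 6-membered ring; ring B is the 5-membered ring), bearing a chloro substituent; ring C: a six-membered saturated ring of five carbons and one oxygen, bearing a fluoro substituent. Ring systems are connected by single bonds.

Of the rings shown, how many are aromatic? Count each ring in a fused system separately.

2

Rings A and B form a fused bicyclic system (with one sulfur) with 9 sp² atoms and 10 π electrons from ring double bonds plus a heteroatom lone pair. 10 = 4(2)+2, so the system is aromatic and both rings count as aromatic (benzothiophene).
Ring C has only sp³ atoms, so it is not fully conjugated — not aromatic (tetrahydropyran).
Aromatic: A, B. Total: 2.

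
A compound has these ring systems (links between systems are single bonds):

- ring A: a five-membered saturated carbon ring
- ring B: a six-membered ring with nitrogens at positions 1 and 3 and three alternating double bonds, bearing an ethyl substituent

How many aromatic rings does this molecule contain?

Ring A has only sp³ atoms, so it is not fully conjugated — not aromatic (cyclopentane).
Ring B is planar and fully conjugated; 3 ring double bonds give 6 π electrons. Since 6 = 4n+2 (n=1), ring B is aromatic (pyrimidine).
Aromatic: B. Total: 1.

1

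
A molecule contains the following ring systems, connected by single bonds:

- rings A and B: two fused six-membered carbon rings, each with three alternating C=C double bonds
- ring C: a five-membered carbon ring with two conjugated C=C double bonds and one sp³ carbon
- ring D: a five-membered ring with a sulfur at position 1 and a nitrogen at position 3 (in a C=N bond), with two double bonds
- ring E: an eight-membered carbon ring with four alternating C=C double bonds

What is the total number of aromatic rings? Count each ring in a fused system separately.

Rings A and B form a fused bicyclic system with 10 sp² atoms and 10 π electrons from ring double bonds. 10 = 4(2)+2, so the system is aromatic and both rings count as aromatic (naphthalene).
Ring C has one sp³ carbon, so it is not fully conjugated — not aromatic (cyclopentadiene).
Ring D is fully conjugated (every ring atom contributes a p orbital); 2 ring double bonds (4 π electrons) plus a heteroatom lone pair (2) give 6 π electrons. Since 6 = 4n+2 (n=1), ring D is aromatic (thiazole).
Ring E has only sp² ring atoms; a planar conformation would have a fully conjugated π system of 8 electrons. But 8 = 4(2), which is 4n not 4n+2, so ring E is not aromatic (cyclooctatetraene) — cyclooctatetraene distorts into a non-planar tub to avoid antiaromaticity.
Aromatic: A, B, D. Total: 3.

3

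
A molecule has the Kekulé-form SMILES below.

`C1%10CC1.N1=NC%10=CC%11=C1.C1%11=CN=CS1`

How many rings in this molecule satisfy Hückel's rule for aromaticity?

2

The SMILES encodes a three-membered saturated carbon ring; a six-membered ring with two adjacent nitrogens and three alternating double bonds; a five-membered ring with a sulfur at position 1 and a nitrogen at position 3 (in a C=N bond), with two double bonds.
The 3-membered ring has only sp³ atoms, so it is not fully conjugated — not aromatic (cyclopropane).
The 6-membered ring with two nitrogens (1,2) has a continuous p-orbital overlap around the ring; 3 ring double bonds give 6 π electrons. That satisfies 4n+2 with n=1, so it is aromatic (pyridazine).
The 5-membered ring with one sulfur and one =N– is planar and fully conjugated; 2 ring double bonds (4 π electrons) plus a heteroatom lone pair (2) give 6 π electrons. That satisfies 4n+2 with n=1, so it is aromatic (thiazole).
2 of the 3 rings are aromatic. Total: 2.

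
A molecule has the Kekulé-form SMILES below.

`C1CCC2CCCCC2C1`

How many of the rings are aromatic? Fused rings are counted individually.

0

The SMILES encodes two fused six-membered saturated carbon rings.
The 6-membered ring has only sp³ atoms, so it is not fully conjugated — not aromatic (cyclohexane ring).
The second 6-membered ring has only sp³ atoms, so it is not fully conjugated — not aromatic (cyclohexane ring).
None of the rings are aromatic. Total: 0.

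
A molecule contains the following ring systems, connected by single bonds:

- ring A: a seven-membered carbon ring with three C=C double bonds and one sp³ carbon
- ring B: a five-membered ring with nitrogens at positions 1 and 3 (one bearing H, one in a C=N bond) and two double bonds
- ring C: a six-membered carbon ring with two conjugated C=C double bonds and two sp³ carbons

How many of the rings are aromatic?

1

Ring A has one sp³ carbon, so it is not fully conjugated — not aromatic (cycloheptatriene).
Ring B has a continuous p-orbital overlap around the ring; 2 ring double bonds (4 π electrons) plus a heteroatom lone pair (2) give 6 π electrons. Since 6 = 4n+2 (n=1), ring B is aromatic (imidazole).
Ring C has two sp³ carbons, so it is not fully conjugated — not aromatic (1,3-cyclohexadiene).
Aromatic: B. Total: 1.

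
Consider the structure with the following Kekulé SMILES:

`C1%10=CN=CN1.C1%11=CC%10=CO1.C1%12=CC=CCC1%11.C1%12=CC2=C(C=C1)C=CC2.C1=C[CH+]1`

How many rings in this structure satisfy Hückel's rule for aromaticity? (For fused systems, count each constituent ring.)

The SMILES encodes a five-membered ring with nitrogens at positions 1 and 3 (one bearing H, one in a C=N bond) and two double bonds; a five-membered ring of four carbons and one oxygen, with two C=C double bonds; a six-membered carbon ring with two conjugated C=C double bonds and two sp³ carbons; a six-membered carbon ring with three alternating C=C double bonds, fused to a five-membered carbon ring containing one C=C double bond and one sp³ carbon; a three-membered all-carbon ring bearing a positive charge on one carbon, with one C=C double bond.
The 5-membered ring with two nitrogens (one N–H, one =N–) is planar and fully conjugated; 2 ring double bonds (4 π electrons) plus a heteroatom lone pair (2) give 6 π electrons. That satisfies 4n+2 with n=1, so it is aromatic (imidazole).
The 5-membered ring with one oxygen has a continuous p-orbital overlap around the ring; 2 ring double bonds (4 π electrons) plus a heteroatom lone pair (2) give 6 π electrons. That satisfies 4n+2 with n=1, so it is aromatic (furan).
The 6-membered ring has two sp³ carbons, so it is not fully conjugated — not aromatic (1,3-cyclohexadiene).
The second 6-membered ring is planar and fully conjugated; 3 ring double bonds give 6 π electrons. Since 6 = 4n+2 (n=1), it is aromatic (benzene ring).
The 5-membered ring has one sp³ carbon, so it is not fully conjugated — not aromatic (cyclopentene ring).
The 3-membered ring has a continuous p-orbital overlap around the ring; 1 ring double bond (2 π electrons) plus the carbocation's empty p orbital (0, but keeps the ring conjugated) give 2 π electrons. Since 2 = 4n+2 (n=0), it is aromatic (cyclopropenyl cation).
4 of the 6 rings are aromatic. Total: 4.

4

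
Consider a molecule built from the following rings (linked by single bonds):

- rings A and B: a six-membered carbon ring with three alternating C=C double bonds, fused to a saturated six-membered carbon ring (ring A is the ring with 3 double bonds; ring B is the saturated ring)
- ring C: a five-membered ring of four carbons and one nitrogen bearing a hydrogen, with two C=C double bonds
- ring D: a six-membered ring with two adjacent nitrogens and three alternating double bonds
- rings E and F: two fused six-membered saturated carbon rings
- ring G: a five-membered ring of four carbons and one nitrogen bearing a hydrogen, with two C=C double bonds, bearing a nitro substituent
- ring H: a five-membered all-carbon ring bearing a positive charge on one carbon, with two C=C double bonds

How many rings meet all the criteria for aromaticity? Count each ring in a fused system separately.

4

Ring A is fully conjugated (every ring atom contributes a p orbital); 3 ring double bonds give 6 π electrons. Since 6 = 4n+2 (n=1), ring A is aromatic (benzene ring).
Ring B has four sp³ carbons, so it is not fully conjugated — not aromatic (cyclohexane ring).
Ring C has a continuous p-orbital overlap around the ring; 2 ring double bonds (4 π electrons) plus a heteroatom lone pair (2) give 6 π electrons. That satisfies 4n+2 with n=1, so ring C is aromatic (pyrrole).
Ring D has a continuous p-orbital overlap around the ring; 3 ring double bonds give 6 π electrons. That satisfies 4n+2 with n=1, so ring D is aromatic (pyridazine).
Ring E has only sp³ atoms, so it is not fully conjugated — not aromatic (cyclohexane ring).
Ring F has only sp³ atoms, so it is not fully conjugated — not aromatic (cyclohexane ring).
Ring G is planar and fully conjugated; 2 ring double bonds (4 π electrons) plus a heteroatom lone pair (2) give 6 π electrons. Since 6 = 4n+2 (n=1), ring G is aromatic (pyrrole).
Ring H has only sp² ring atoms; a planar conformation would have a fully conjugated π system of 4 electrons. But 4 = 4(1), which is 4n not 4n+2, so ring H is not aromatic (cyclopentadienyl cation).
Aromatic: A, C, D, G. Total: 4.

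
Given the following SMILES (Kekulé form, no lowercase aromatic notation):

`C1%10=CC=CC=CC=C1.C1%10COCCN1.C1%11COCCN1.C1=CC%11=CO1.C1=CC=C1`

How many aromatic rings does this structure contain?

1

The SMILES encodes an eight-membered carbon ring with four alternating C=C double bonds; a six-membered saturated ring with an oxygen and an N–H nitrogen at positions 1 and 4; a six-membered saturated ring with an oxygen and an N–H nitrogen at positions 1 and 4; a five-membered ring of four carbons and one oxygen, with two C=C double bonds; a four-membered carbon ring with two alternating C=C double bonds.
The 8-membered ring has only sp² ring atoms; a planar conformation would have a fully conjugated π system of 8 electrons. But 8 = 4(2), which is 4n not 4n+2, so it is not aromatic (cyclooctatetraene) — cyclooctatetraene distorts into a non-planar tub to avoid antiaromaticity.
The 6-membered ring with one oxygen and one N–H (1,4) has only sp³ atoms, so it is not fully conjugated — not aromatic (morpholine).
The second 6-membered ring with one oxygen and one N–H (1,4) has only sp³ atoms, so it is not fully conjugated — not aromatic (morpholine).
The 5-membered ring with one oxygen is fully conjugated (every ring atom contributes a p orbital); 2 ring double bonds (4 π electrons) plus a heteroatom lone pair (2) give 6 π electrons. Since 6 = 4n+2 (n=1), it is aromatic (furan).
The 4-membered ring has only sp² ring atoms; a planar conformation would have a fully conjugated π system of 4 electrons. But 4 = 4(1), which is 4n not 4n+2, so it is not aromatic (cyclobutadiene) — cyclobutadiene is antiaromatic and distorts to a rectangle.
1 of the 5 rings is aromatic. Total: 1.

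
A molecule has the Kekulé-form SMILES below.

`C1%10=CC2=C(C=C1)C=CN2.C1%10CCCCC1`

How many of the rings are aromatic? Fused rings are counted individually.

2

The SMILES encodes a six-membered carbon ring with three alternating C=C double bonds, fused to a five-membered ring containing one N–H nitrogen and two C=C double bonds; a six-membered saturated carbon ring.
The fused 6/5-membered bicyclic (with one N–H) is a single π system with 9 sp² atoms and 10 π electrons from ring double bonds plus a heteroatom lone pair. 10 = 4(2)+2, so the system is aromatic and both rings count as aromatic (indole).
The 6-membered ring has only sp³ atoms, so it is not fully conjugated — not aromatic (cyclohexane).
2 of the 3 rings are aromatic. Total: 2.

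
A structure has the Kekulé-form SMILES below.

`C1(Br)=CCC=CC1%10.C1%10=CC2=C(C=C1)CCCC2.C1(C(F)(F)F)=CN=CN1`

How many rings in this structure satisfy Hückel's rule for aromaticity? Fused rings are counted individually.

The SMILES encodes a six-membered carbon ring with two isolated C=C double bonds and two sp³ carbons; a six-membered carbon ring with three alternating C=C double bonds, fused to a saturated six-membered carbon ring; a five-membered ring with nitrogens at positions 1 and 3 (one bearing H, one in a C=N bond) and two double bonds.
The 6-membered ring has two sp³ carbons, so it is not fully conjugated — not aromatic (1,4-cyclohexadiene).
The second 6-membered ring is fully conjugated (every ring atom contributes a p orbital); 3 ring double bonds give 6 π electrons. Since 6 = 4n+2 (n=1), it is aromatic (benzene ring).
The third 6-membered ring has four sp³ carbons, so it is not fully conjugated — not aromatic (cyclohexane ring).
The 5-membered ring with two nitrogens (one N–H, one =N–) is planar and fully conjugated; 2 ring double bonds (4 π electrons) plus a heteroatom lone pair (2) give 6 π electrons. Since 6 = 4n+2 (n=1), it is aromatic (imidazole).
2 of the 4 rings are aromatic. Total: 2.

2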